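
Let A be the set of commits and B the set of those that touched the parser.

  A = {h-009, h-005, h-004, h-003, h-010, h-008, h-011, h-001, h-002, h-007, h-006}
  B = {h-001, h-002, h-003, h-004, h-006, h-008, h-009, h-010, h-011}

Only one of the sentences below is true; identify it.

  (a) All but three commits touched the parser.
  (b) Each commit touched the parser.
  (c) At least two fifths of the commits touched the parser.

(c)

|A| = 11, |A ∩ B| = 9, |A ∖ B| = 2.
(a) requires |A ∖ B| = 3: false.
(b) requires A ⊆ B, i.e. every element of A is in B (|A ∖ B| = 0): false.
(c) requires |A ∩ B| / |A| ≥ 2/5: true.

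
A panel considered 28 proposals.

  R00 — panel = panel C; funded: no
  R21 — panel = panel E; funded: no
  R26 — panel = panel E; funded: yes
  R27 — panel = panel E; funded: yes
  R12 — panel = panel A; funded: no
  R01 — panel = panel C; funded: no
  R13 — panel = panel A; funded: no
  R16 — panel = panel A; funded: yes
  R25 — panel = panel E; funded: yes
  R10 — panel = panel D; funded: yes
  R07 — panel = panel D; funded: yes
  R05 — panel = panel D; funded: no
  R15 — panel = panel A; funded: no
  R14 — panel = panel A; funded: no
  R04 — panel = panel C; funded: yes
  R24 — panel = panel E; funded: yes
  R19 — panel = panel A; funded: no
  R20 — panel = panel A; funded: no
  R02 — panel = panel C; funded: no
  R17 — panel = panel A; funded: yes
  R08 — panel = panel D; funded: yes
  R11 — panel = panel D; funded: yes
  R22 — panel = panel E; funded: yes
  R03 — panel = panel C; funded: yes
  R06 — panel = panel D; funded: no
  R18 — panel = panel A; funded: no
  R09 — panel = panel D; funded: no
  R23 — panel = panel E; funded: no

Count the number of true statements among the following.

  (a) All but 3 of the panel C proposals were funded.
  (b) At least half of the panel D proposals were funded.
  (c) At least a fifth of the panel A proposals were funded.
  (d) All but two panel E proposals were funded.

4

(a) panel C: |A| = 5, |A ∩ B| = 2; needs |A ∖ B| = 3 — true.
(b) panel D: |A| = 7, |A ∩ B| = 4; needs |A ∩ B| ≥ |A ∖ B| — true.
(c) panel A: |A| = 9, |A ∩ B| = 2; needs |A ∩ B| / |A| ≥ 1/5 — true.
(d) panel E: |A| = 7, |A ∩ B| = 5; needs |A ∖ B| = 2 — true.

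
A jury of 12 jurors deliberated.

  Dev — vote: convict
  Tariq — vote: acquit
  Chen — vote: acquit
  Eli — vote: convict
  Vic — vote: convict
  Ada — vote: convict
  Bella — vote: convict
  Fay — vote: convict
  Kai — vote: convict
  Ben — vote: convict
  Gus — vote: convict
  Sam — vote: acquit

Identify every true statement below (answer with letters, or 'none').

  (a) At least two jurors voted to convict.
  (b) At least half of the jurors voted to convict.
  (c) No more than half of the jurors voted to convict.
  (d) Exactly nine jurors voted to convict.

|A| = 12, |A ∩ B| = 9, |A ∖ B| = 3.
(a) |A ∩ B| ≥ 2: holds.
(b) |A ∩ B| ≥ |A ∖ B|: holds.
(c) |A ∩ B| ≤ |A ∖ B|: fails.
(d) |A ∩ B| = 9: holds.

(a), (b), (d)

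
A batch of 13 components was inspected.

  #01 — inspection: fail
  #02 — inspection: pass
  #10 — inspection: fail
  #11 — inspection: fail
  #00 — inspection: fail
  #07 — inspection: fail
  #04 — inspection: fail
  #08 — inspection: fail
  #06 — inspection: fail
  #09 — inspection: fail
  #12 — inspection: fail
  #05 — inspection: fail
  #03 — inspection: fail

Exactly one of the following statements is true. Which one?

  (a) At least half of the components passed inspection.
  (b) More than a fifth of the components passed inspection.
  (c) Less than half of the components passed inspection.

|A| = 13, |A ∩ B| = 1, |A ∖ B| = 12.
(a) requires |A ∩ B| ≥ |A ∖ B|: false.
(b) requires |A ∩ B| / |A| > 1/5: false.
(c) requires |A ∩ B| < |A ∖ B|: true.

(c)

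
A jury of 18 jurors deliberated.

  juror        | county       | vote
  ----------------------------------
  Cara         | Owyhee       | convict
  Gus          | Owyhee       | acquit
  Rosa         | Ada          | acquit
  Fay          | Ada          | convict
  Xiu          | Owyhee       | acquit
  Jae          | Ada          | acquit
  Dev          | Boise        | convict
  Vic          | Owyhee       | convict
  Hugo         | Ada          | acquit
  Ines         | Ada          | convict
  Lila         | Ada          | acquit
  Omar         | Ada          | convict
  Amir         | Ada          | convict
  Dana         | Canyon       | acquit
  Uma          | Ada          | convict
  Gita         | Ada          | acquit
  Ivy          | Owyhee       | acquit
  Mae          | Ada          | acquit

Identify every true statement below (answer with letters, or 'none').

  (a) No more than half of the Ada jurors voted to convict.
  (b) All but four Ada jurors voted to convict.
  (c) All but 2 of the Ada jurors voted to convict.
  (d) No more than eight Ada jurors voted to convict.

|A| = 11, |A ∩ B| = 5, |A ∖ B| = 6.
(a) |A ∩ B| ≤ |A ∖ B|: holds.
(b) |A ∖ B| = 4: fails.
(c) |A ∖ B| = 2: fails.
(d) |A ∩ B| ≤ 8: holds.

(a), (d)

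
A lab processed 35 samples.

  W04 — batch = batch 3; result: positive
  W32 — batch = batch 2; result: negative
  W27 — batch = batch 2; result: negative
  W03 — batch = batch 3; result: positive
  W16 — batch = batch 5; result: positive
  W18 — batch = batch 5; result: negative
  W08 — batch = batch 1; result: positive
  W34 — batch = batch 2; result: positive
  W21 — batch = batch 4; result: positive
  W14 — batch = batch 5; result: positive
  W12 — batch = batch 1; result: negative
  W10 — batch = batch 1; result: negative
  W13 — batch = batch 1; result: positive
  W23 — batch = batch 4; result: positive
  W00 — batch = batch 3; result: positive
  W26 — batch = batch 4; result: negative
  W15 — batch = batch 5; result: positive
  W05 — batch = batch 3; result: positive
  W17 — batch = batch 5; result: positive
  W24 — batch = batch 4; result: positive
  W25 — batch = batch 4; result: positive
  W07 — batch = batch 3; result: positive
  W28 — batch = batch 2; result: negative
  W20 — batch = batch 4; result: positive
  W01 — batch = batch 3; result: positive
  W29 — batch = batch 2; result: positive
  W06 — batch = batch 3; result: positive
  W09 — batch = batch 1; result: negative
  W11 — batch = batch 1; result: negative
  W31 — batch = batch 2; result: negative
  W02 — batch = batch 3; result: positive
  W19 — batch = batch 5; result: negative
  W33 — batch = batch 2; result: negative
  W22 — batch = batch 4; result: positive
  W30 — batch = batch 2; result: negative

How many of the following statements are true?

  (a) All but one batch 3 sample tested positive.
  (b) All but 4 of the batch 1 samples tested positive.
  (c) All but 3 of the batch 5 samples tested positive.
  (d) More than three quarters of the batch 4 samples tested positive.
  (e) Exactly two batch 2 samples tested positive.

3

(a) batch 3: |A| = 8, |A ∩ B| = 8; needs |A ∖ B| = 1 — false.
(b) batch 1: |A| = 6, |A ∩ B| = 2; needs |A ∖ B| = 4 — true.
(c) batch 5: |A| = 6, |A ∩ B| = 4; needs |A ∖ B| = 3 — false.
(d) batch 4: |A| = 7, |A ∩ B| = 6; needs |A ∩ B| / |A| > 3/4 — true.
(e) batch 2: |A| = 8, |A ∩ B| = 2; needs |A ∩ B| = 2 — true.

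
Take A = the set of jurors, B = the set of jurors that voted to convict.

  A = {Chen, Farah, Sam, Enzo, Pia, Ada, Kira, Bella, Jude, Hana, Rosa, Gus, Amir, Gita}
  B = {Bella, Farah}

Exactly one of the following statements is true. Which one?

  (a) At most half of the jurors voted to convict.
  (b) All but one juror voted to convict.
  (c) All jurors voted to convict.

|A| = 14, |A ∩ B| = 2, |A ∖ B| = 12.
(a) requires |A ∩ B| ≤ |A ∖ B|: true.
(b) requires |A ∖ B| = 1: false.
(c) requires A ⊆ B, i.e. every element of A is in B (|A ∖ B| = 0): false.

(a)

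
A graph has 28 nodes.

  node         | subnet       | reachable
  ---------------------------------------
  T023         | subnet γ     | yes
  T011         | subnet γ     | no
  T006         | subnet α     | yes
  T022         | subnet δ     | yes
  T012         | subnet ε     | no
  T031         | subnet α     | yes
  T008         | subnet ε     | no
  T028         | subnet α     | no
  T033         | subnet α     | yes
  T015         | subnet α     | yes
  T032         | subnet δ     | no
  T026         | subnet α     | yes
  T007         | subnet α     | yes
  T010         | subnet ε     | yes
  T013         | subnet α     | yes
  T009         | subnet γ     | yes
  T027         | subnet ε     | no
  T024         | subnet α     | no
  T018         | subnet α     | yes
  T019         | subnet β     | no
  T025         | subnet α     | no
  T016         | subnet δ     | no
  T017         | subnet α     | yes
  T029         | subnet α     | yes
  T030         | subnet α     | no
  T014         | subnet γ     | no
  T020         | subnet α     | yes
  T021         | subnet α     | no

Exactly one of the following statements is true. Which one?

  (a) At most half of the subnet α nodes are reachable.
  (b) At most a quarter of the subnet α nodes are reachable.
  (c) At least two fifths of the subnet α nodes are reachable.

|A| = 16, |A ∩ B| = 11, |A ∖ B| = 5.
(a) requires |A ∩ B| ≤ |A ∖ B|: false.
(b) requires |A ∩ B| / |A| ≤ 1/4: false.
(c) requires |A ∩ B| / |A| ≥ 2/5: true.

(c)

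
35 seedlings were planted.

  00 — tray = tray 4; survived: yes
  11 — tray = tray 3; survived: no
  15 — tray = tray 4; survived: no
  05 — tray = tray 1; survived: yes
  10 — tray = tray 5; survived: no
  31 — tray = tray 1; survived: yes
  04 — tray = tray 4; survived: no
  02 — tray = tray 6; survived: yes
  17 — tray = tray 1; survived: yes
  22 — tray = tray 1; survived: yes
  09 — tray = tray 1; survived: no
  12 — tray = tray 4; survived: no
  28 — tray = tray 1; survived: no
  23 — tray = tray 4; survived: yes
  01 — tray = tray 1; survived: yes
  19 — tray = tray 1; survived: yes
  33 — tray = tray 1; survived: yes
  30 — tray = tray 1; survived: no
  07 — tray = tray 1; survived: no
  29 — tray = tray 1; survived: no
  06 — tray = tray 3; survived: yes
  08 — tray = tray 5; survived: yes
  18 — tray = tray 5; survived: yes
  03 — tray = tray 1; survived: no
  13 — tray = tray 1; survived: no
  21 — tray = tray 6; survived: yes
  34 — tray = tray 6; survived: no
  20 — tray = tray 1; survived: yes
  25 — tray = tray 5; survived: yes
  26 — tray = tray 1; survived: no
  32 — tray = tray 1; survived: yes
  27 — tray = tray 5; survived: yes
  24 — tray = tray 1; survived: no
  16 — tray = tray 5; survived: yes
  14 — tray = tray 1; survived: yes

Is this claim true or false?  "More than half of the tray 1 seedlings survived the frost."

True

'More than half of the tray 1 seedlings survived the frost' holds iff |A ∩ B| > |A ∖ B|.
|A| = 19, |A ∩ B| = 10, |A ∖ B| = 9.
10 > 9, so the statement is true.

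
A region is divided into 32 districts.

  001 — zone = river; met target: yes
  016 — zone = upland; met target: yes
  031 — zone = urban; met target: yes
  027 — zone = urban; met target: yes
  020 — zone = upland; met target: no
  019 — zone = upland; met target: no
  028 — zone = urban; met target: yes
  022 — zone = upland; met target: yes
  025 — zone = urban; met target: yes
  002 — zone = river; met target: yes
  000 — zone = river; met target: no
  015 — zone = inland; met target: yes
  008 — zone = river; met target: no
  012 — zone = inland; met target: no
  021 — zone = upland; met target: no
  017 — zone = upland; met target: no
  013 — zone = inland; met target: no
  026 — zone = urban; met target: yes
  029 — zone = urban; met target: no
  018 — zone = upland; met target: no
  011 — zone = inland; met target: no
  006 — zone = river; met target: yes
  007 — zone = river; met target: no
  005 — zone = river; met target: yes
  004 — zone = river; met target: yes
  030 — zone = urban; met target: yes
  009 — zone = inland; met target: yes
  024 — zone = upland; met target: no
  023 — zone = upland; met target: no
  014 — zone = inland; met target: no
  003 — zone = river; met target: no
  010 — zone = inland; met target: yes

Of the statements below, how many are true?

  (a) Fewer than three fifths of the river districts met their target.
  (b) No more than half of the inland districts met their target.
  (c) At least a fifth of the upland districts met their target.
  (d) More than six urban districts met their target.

(a) river: |A| = 9, |A ∩ B| = 5; needs |A ∩ B| / |A| < 3/5 — true.
(b) inland: |A| = 7, |A ∩ B| = 3; needs |A ∩ B| ≤ |A ∖ B| — true.
(c) upland: |A| = 9, |A ∩ B| = 2; needs |A ∩ B| / |A| ≥ 1/5 — true.
(d) urban: |A| = 7, |A ∩ B| = 6; needs |A ∩ B| > 6 — false.

3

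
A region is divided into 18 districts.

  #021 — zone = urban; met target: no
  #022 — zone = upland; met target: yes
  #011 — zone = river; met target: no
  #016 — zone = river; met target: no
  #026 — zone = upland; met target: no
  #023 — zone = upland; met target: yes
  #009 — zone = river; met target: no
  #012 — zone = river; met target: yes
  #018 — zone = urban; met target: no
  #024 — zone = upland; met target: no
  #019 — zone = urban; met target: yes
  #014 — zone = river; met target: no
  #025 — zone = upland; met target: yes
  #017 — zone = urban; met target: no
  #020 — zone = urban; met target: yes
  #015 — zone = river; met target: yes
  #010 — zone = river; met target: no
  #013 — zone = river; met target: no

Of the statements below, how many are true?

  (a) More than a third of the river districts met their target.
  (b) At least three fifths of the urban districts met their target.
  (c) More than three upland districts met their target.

0

(a) river: |A| = 8, |A ∩ B| = 2; needs |A ∩ B| / |A| > 1/3 — false.
(b) urban: |A| = 5, |A ∩ B| = 2; needs |A ∩ B| / |A| ≥ 3/5 — false.
(c) upland: |A| = 5, |A ∩ B| = 3; needs |A ∩ B| > 3 — false.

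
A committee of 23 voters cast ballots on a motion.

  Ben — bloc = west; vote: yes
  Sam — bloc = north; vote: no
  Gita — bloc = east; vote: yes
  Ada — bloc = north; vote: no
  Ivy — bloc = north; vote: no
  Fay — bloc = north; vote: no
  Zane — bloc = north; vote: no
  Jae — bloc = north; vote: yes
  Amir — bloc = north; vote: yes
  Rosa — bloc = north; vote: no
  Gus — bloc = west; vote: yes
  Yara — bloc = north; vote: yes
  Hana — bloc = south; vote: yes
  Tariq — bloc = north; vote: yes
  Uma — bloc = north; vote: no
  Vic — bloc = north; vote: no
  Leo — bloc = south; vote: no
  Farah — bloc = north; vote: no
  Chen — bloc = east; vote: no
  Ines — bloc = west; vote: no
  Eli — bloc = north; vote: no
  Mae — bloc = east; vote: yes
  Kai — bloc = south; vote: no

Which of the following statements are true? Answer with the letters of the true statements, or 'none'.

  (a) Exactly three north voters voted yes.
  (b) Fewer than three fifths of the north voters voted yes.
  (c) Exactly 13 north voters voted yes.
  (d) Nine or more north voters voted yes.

(b)

|A| = 14, |A ∩ B| = 4, |A ∖ B| = 10.
(a) |A ∩ B| = 3: fails.
(b) |A ∩ B| / |A| < 3/5: holds.
(c) |A ∩ B| = 13: fails.
(d) |A ∩ B| ≥ 9: fails.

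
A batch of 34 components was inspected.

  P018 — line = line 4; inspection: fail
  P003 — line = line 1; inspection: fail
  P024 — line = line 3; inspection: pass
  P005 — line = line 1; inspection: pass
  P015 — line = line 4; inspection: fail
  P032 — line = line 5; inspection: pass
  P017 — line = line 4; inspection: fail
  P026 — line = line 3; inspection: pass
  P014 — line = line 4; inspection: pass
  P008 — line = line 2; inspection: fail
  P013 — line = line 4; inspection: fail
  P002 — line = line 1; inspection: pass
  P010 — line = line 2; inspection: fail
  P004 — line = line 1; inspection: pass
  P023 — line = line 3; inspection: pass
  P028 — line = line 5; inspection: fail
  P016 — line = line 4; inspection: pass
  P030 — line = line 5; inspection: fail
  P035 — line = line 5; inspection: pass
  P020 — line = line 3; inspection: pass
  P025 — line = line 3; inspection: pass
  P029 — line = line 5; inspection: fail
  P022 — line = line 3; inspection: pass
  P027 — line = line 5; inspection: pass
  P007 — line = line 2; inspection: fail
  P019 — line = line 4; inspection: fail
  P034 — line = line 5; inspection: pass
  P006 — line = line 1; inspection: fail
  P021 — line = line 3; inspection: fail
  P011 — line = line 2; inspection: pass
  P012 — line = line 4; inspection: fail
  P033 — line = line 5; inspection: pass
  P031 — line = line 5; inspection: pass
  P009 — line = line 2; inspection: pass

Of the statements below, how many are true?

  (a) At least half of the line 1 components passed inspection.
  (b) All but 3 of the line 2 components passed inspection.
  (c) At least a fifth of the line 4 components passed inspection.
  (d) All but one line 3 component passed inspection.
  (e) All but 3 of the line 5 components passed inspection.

(a) line 1: |A| = 5, |A ∩ B| = 3; needs |A ∩ B| ≥ |A ∖ B| — true.
(b) line 2: |A| = 5, |A ∩ B| = 2; needs |A ∖ B| = 3 — true.
(c) line 4: |A| = 8, |A ∩ B| = 2; needs |A ∩ B| / |A| ≥ 1/5 — true.
(d) line 3: |A| = 7, |A ∩ B| = 6; needs |A ∖ B| = 1 — true.
(e) line 5: |A| = 9, |A ∩ B| = 6; needs |A ∖ B| = 3 — true.

5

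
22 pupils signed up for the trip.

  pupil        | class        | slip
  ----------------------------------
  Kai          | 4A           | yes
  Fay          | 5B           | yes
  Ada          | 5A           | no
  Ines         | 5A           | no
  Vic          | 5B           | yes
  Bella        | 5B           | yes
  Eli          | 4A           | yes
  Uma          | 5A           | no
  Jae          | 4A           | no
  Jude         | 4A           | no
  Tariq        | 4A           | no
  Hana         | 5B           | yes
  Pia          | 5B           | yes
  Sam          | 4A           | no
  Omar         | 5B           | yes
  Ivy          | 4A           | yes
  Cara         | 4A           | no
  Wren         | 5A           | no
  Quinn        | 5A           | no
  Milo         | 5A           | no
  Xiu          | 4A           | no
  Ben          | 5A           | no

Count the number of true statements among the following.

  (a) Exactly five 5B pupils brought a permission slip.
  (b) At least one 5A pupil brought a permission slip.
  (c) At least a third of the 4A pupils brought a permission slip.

1

(a) 5B: |A| = 6, |A ∩ B| = 6; needs |A ∩ B| = 5 — false.
(b) 5A: |A| = 7, |A ∩ B| = 0; needs A ∩ B ≠ ∅ (|A ∩ B| ≥ 1) — false.
(c) 4A: |A| = 9, |A ∩ B| = 3; needs |A ∩ B| / |A| ≥ 1/3 — true.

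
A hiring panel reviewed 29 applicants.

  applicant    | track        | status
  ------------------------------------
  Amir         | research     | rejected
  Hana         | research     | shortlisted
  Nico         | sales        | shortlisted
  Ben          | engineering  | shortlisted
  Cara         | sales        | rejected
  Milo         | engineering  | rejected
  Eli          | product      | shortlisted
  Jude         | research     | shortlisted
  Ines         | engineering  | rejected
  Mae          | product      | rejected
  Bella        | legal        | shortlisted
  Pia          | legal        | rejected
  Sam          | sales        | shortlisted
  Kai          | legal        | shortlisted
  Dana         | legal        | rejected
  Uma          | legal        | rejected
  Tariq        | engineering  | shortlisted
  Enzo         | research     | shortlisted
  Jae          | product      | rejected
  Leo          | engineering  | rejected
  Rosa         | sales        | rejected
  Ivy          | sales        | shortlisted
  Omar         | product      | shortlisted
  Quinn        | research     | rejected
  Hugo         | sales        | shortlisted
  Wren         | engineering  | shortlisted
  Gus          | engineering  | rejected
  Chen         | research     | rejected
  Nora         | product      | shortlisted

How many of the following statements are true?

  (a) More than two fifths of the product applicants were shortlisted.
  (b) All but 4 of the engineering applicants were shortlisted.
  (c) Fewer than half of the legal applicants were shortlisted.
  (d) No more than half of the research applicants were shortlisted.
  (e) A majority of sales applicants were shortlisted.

(a) product: |A| = 5, |A ∩ B| = 3; needs |A ∩ B| / |A| > 2/5 — true.
(b) engineering: |A| = 7, |A ∩ B| = 3; needs |A ∖ B| = 4 — true.
(c) legal: |A| = 5, |A ∩ B| = 2; needs |A ∩ B| < |A ∖ B| — true.
(d) research: |A| = 6, |A ∩ B| = 3; needs |A ∩ B| ≤ |A ∖ B| — true.
(e) sales: |A| = 6, |A ∩ B| = 4; needs |A ∩ B| > |A ∖ B| — true.

5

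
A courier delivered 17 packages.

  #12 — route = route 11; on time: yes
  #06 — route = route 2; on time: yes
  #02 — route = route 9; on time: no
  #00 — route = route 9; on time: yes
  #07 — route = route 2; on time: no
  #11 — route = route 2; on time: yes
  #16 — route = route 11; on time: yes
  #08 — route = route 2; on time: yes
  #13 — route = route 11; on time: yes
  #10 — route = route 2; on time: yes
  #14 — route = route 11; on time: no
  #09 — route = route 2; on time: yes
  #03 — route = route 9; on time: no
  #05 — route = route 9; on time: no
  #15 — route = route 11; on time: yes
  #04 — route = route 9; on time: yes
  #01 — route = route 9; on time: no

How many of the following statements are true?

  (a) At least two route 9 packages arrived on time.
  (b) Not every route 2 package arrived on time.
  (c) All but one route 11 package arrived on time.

3

(a) route 9: |A| = 6, |A ∩ B| = 2; needs |A ∩ B| ≥ 2 — true.
(b) route 2: |A| = 6, |A ∩ B| = 5; needs A ⊄ B (|A ∖ B| ≥ 1) — true.
(c) route 11: |A| = 5, |A ∩ B| = 4; needs |A ∖ B| = 1 — true.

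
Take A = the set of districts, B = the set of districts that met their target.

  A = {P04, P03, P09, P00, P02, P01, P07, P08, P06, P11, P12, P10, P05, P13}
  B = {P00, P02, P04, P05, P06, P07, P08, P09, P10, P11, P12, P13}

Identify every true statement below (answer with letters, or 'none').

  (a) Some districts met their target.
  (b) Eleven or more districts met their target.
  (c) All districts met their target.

|A| = 14, |A ∩ B| = 12, |A ∖ B| = 2.
(a) A ∩ B ≠ ∅ (|A ∩ B| ≥ 1): holds.
(b) |A ∩ B| ≥ 11: holds.
(c) A ⊆ B, i.e. every element of A is in B (|A ∖ B| = 0): fails.

(a), (b)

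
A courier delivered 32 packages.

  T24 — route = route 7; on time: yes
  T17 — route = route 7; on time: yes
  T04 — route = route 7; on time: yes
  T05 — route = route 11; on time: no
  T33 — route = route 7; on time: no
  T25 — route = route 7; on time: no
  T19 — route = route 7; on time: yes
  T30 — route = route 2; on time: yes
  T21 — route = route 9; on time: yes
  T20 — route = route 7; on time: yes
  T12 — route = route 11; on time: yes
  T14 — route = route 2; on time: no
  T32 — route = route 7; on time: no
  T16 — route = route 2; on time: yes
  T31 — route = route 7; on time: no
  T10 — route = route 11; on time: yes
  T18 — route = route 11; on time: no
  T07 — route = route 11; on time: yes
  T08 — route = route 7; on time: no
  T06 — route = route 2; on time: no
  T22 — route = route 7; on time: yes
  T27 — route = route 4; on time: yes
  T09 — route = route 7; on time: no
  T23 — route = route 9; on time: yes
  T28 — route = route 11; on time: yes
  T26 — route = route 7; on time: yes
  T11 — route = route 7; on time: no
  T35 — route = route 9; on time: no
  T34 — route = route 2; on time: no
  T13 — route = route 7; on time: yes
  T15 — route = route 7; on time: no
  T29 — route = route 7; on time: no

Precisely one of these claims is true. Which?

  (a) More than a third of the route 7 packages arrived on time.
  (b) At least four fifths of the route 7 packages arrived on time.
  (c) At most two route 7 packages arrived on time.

|A| = 17, |A ∩ B| = 8, |A ∖ B| = 9.
(a) requires |A ∩ B| / |A| > 1/3: true.
(b) requires |A ∩ B| / |A| ≥ 4/5: false.
(c) requires |A ∩ B| ≤ 2: false.

(a)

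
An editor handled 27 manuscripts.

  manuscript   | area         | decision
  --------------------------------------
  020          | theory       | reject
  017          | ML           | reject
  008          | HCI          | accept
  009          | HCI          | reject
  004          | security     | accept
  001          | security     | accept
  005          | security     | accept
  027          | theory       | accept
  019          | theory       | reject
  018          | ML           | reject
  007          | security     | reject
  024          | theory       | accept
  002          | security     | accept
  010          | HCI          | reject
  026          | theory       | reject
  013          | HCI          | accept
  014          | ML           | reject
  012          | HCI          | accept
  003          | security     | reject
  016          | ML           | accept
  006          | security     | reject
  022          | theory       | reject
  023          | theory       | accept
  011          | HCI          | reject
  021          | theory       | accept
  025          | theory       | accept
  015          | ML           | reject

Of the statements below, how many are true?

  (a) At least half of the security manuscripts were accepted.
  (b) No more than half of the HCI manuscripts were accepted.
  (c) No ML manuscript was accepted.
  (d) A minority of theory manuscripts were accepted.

2

(a) security: |A| = 7, |A ∩ B| = 4; needs |A ∩ B| ≥ |A ∖ B| — true.
(b) HCI: |A| = 6, |A ∩ B| = 3; needs |A ∩ B| ≤ |A ∖ B| — true.
(c) ML: |A| = 5, |A ∩ B| = 1; needs A ∩ B = ∅ (|A ∩ B| = 0) — false.
(d) theory: |A| = 9, |A ∩ B| = 5; needs |A ∩ B| < |A ∖ B| — false.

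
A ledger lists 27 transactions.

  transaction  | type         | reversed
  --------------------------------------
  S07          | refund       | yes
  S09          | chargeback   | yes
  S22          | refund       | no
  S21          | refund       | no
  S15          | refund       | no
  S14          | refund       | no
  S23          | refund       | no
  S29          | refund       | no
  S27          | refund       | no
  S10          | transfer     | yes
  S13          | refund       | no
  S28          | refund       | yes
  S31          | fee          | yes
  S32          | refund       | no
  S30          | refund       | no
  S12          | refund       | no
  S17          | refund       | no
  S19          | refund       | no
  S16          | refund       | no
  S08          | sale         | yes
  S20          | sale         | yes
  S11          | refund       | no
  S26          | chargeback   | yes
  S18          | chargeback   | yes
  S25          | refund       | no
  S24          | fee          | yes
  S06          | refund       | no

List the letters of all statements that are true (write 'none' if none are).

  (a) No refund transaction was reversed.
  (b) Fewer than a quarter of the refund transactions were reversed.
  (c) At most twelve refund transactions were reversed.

|A| = 19, |A ∩ B| = 2, |A ∖ B| = 17.
(a) A ∩ B = ∅ (|A ∩ B| = 0): fails.
(b) |A ∩ B| / |A| < 1/4: holds.
(c) |A ∩ B| ≤ 12: holds.

(b), (c)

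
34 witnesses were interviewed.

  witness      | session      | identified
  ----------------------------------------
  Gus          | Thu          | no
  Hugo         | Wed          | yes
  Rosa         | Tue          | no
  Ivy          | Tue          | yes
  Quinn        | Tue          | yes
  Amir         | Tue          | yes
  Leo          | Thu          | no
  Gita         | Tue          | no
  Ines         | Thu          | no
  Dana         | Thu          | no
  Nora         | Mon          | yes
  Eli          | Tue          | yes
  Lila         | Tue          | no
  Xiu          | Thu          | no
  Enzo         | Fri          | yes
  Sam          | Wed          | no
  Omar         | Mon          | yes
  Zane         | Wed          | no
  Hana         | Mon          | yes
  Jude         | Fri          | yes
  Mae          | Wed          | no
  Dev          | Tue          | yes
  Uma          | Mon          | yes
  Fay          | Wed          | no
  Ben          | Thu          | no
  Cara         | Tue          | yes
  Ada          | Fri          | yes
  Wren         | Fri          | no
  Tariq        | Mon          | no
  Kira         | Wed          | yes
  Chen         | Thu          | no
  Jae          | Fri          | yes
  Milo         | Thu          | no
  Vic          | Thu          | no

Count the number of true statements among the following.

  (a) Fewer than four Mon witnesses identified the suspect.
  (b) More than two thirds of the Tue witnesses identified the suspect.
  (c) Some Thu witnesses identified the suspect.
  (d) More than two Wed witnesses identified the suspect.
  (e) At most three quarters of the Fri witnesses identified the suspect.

0

(a) Mon: |A| = 5, |A ∩ B| = 4; needs |A ∩ B| < 4 — false.
(b) Tue: |A| = 9, |A ∩ B| = 6; needs |A ∩ B| / |A| > 2/3 — false.
(c) Thu: |A| = 9, |A ∩ B| = 0; needs A ∩ B ≠ ∅ (|A ∩ B| ≥ 1) — false.
(d) Wed: |A| = 6, |A ∩ B| = 2; needs |A ∩ B| > 2 — false.
(e) Fri: |A| = 5, |A ∩ B| = 4; needs |A ∩ B| / |A| ≤ 3/4 — false.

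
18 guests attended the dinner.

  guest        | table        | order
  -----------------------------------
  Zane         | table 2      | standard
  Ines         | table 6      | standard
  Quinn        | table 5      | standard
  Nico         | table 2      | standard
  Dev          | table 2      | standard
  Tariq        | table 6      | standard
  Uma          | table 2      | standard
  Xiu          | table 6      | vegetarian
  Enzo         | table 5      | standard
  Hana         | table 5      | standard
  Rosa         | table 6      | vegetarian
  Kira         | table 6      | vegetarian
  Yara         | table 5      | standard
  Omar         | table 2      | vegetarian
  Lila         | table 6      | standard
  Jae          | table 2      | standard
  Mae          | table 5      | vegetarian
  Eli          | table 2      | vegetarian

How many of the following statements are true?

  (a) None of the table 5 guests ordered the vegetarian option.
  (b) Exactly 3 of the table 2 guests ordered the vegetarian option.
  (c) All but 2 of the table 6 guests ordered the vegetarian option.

0

(a) table 5: |A| = 5, |A ∩ B| = 1; needs A ∩ B = ∅ (|A ∩ B| = 0) — false.
(b) table 2: |A| = 7, |A ∩ B| = 2; needs |A ∩ B| = 3 — false.
(c) table 6: |A| = 6, |A ∩ B| = 3; needs |A ∖ B| = 2 — false.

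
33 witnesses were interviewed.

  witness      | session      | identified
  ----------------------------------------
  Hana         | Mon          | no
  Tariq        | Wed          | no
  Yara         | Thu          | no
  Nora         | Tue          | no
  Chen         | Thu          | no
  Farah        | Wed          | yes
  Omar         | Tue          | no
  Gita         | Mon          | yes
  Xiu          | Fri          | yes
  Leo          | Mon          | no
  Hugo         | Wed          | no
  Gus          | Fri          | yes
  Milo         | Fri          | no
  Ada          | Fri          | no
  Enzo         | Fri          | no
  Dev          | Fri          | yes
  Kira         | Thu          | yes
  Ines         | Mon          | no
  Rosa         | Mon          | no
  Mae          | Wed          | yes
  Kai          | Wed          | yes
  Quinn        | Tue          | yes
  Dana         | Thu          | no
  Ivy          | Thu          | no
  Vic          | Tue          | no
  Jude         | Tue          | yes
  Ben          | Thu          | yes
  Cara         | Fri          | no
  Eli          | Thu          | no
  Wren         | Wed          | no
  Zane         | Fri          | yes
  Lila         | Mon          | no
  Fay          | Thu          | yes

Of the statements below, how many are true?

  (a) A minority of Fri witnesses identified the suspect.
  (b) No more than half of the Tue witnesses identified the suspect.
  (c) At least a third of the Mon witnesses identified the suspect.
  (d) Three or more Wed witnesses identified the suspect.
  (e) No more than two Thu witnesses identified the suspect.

(a) Fri: |A| = 8, |A ∩ B| = 4; needs |A ∩ B| < |A ∖ B| — false.
(b) Tue: |A| = 5, |A ∩ B| = 2; needs |A ∩ B| ≤ |A ∖ B| — true.
(c) Mon: |A| = 6, |A ∩ B| = 1; needs |A ∩ B| / |A| ≥ 1/3 — false.
(d) Wed: |A| = 6, |A ∩ B| = 3; needs |A ∩ B| ≥ 3 — true.
(e) Thu: |A| = 8, |A ∩ B| = 3; needs |A ∩ B| ≤ 2 — false.

2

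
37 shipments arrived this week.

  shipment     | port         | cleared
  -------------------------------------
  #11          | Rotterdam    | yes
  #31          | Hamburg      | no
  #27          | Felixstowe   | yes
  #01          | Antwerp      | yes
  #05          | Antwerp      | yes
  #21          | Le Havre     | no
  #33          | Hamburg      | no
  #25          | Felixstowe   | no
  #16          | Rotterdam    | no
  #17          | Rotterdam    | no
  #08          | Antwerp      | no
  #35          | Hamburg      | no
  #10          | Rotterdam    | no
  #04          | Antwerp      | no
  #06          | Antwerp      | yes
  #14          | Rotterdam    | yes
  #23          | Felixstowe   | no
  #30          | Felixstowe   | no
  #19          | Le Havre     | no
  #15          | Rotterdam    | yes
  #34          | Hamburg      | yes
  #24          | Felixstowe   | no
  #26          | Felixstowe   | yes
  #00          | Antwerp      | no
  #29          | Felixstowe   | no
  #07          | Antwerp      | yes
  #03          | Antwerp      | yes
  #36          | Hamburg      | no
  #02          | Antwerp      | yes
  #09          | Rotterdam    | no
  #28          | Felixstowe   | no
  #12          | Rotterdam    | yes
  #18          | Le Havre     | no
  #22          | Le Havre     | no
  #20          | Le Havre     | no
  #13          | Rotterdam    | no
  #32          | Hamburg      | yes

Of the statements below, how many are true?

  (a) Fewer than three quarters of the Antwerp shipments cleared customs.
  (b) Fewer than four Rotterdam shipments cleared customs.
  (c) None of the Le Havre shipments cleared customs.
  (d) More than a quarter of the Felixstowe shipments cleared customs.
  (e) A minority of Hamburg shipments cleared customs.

(a) Antwerp: |A| = 9, |A ∩ B| = 6; needs |A ∩ B| / |A| < 3/4 — true.
(b) Rotterdam: |A| = 9, |A ∩ B| = 4; needs |A ∩ B| < 4 — false.
(c) Le Havre: |A| = 5, |A ∩ B| = 0; needs A ∩ B = ∅ (|A ∩ B| = 0) — true.
(d) Felixstowe: |A| = 8, |A ∩ B| = 2; needs |A ∩ B| / |A| > 1/4 — false.
(e) Hamburg: |A| = 6, |A ∩ B| = 2; needs |A ∩ B| < |A ∖ B| — true.

3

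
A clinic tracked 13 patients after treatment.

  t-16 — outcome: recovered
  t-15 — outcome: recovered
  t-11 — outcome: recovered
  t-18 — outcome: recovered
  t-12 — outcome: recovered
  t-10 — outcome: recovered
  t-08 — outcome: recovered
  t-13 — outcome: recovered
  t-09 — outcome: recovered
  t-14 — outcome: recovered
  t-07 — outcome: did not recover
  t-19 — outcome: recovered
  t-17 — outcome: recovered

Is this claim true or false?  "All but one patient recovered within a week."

'All but one patient recovered within a week' holds iff |A ∖ B| = 1.
A (the restrictor) = {t-16, t-15, t-11, t-18, t-12, t-10, t-08, t-13, t-09, t-14, t-07, t-19, t-17}, |A| = 13.
A ∖ B = {t-07}, so |A ∖ B| = 1.
|A ∖ B| = 1, so the statement is true.

True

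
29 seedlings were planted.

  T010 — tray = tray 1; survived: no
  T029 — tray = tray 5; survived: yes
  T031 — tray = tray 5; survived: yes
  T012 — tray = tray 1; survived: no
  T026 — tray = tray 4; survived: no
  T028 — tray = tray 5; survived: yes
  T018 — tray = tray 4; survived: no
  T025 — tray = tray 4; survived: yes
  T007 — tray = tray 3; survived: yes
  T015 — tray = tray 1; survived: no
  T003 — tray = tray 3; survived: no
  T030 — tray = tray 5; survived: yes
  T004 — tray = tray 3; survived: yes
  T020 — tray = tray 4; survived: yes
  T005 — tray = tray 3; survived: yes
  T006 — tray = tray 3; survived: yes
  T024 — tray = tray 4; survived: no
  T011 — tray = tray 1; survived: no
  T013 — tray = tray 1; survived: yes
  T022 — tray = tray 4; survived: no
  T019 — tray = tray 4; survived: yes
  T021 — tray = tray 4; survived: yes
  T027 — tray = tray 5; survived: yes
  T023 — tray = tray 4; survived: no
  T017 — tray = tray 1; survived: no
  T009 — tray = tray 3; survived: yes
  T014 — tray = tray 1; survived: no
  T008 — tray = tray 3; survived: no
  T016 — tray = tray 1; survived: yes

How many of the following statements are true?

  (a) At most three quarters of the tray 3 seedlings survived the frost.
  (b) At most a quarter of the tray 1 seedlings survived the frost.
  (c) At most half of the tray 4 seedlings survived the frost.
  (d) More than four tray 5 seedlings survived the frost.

4

(a) tray 3: |A| = 7, |A ∩ B| = 5; needs |A ∩ B| / |A| ≤ 3/4 — true.
(b) tray 1: |A| = 8, |A ∩ B| = 2; needs |A ∩ B| / |A| ≤ 1/4 — true.
(c) tray 4: |A| = 9, |A ∩ B| = 4; needs |A ∩ B| ≤ |A ∖ B| — true.
(d) tray 5: |A| = 5, |A ∩ B| = 5; needs |A ∩ B| > 4 — true.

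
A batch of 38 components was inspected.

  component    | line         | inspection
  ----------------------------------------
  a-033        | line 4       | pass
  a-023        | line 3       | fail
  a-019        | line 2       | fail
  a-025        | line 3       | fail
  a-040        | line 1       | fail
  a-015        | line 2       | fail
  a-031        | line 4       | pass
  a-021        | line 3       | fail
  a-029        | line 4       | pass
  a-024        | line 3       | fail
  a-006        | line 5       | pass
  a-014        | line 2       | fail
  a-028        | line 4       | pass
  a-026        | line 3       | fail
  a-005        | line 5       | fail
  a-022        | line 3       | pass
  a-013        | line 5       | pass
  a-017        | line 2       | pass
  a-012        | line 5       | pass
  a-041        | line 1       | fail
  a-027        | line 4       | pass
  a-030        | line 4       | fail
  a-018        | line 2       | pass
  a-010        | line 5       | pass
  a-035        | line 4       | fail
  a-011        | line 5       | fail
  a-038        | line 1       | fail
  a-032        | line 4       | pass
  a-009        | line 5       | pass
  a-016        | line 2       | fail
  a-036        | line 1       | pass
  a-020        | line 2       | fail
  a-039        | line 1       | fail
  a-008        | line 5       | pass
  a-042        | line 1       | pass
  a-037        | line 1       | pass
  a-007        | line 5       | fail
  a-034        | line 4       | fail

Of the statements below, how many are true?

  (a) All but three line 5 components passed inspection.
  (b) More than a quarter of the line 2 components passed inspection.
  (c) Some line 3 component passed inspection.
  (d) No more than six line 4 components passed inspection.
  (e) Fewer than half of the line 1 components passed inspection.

5

(a) line 5: |A| = 9, |A ∩ B| = 6; needs |A ∖ B| = 3 — true.
(b) line 2: |A| = 7, |A ∩ B| = 2; needs |A ∩ B| / |A| > 1/4 — true.
(c) line 3: |A| = 6, |A ∩ B| = 1; needs A ∩ B ≠ ∅ (|A ∩ B| ≥ 1) — true.
(d) line 4: |A| = 9, |A ∩ B| = 6; needs |A ∩ B| ≤ 6 — true.
(e) line 1: |A| = 7, |A ∩ B| = 3; needs |A ∩ B| < |A ∖ B| — true.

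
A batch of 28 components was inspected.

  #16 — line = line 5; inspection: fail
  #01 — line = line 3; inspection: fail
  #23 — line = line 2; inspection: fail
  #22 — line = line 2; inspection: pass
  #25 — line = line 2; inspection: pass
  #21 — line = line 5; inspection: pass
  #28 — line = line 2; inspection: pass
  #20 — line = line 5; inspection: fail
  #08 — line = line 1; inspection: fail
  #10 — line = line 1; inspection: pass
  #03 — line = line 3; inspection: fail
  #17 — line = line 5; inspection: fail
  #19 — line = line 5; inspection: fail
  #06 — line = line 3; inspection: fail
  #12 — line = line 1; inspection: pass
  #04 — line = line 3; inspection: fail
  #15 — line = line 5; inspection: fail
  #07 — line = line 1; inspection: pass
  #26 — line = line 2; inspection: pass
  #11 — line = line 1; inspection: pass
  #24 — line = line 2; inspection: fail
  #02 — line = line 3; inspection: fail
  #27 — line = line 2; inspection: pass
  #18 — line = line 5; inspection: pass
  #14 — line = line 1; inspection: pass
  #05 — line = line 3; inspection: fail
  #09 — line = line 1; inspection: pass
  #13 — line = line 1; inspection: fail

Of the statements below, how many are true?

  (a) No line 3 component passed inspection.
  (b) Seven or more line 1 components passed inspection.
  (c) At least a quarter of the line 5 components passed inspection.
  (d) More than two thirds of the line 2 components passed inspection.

3

(a) line 3: |A| = 6, |A ∩ B| = 0; needs A ∩ B = ∅ (|A ∩ B| = 0) — true.
(b) line 1: |A| = 8, |A ∩ B| = 6; needs |A ∩ B| ≥ 7 — false.
(c) line 5: |A| = 7, |A ∩ B| = 2; needs |A ∩ B| / |A| ≥ 1/4 — true.
(d) line 2: |A| = 7, |A ∩ B| = 5; needs |A ∩ B| / |A| > 2/3 — true.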